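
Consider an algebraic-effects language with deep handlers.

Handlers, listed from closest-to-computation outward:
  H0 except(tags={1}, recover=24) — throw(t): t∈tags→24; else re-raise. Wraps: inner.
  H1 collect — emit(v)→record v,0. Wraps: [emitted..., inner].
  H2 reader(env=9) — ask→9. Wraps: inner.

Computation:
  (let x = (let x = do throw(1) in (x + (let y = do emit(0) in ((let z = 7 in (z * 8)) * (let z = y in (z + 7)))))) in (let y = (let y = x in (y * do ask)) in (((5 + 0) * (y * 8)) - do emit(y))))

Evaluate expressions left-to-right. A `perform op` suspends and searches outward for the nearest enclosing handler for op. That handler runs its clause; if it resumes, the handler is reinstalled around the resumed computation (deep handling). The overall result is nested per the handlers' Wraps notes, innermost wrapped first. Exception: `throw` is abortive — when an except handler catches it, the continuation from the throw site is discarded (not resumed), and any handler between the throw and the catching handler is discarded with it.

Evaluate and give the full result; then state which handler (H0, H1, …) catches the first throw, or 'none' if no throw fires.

Answer: [24] ; first throw caught by: H0

Step-by-step:
throw(1) @ H0 caught ⇒ 24
H1 returns [24]
H2 returns [24]
= [24]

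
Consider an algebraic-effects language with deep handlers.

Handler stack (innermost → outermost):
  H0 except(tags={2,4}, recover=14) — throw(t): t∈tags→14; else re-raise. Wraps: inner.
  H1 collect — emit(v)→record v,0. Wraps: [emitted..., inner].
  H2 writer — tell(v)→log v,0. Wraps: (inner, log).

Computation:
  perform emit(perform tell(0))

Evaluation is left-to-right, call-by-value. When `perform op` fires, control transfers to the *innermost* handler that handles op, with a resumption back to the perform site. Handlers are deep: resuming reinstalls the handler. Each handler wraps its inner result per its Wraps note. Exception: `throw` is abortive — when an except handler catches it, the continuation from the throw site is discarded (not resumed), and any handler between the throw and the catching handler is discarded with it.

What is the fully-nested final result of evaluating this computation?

Step-by-step:
tell(0) @ H2 ⇒ log+=0
emit(0) @ H1 ⇒ out+=0
H0 returns 0
H1 returns [0, 0]
H2 returns ([0, 0], (0))
= ([0, 0], (0))

Answer: ([0, 0], (0))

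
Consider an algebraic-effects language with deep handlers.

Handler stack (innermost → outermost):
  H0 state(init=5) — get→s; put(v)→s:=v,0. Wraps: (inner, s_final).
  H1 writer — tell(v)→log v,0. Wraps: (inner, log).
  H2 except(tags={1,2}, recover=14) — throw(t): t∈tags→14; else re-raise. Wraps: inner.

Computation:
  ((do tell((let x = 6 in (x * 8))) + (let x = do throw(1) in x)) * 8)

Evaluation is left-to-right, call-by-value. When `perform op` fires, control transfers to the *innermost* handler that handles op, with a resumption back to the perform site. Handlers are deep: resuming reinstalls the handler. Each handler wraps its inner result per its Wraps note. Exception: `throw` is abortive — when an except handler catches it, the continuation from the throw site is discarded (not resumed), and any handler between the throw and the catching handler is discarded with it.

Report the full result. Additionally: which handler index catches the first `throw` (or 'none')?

Working:
tell(48) @ H1 ⇒ log+=48
throw(1) @ H2 caught ⇒ 14
= 14

Answer: 14 ; first throw caught by: H2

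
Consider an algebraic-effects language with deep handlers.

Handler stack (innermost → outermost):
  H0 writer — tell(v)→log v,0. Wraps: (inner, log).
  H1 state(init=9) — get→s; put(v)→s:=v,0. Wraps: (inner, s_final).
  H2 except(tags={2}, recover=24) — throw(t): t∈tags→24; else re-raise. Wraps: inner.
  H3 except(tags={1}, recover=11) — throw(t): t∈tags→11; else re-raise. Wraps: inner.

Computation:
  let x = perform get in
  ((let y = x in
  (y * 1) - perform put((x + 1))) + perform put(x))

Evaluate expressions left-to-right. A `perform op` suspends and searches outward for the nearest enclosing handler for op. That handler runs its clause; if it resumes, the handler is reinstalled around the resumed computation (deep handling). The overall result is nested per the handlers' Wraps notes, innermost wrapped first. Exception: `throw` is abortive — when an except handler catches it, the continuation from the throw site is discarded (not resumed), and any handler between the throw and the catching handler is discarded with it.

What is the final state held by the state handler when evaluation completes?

Evaluation trace:
get @ H1 ⇒ 9
put(10) @ H1 ⇒ s:=10
put(9) @ H1 ⇒ s:=9
H0 returns (9, ())
H1 returns ((9, ()), 9)
H2 returns ((9, ()), 9)
H3 returns ((9, ()), 9)
= ((9, ()), 9)

Answer: 9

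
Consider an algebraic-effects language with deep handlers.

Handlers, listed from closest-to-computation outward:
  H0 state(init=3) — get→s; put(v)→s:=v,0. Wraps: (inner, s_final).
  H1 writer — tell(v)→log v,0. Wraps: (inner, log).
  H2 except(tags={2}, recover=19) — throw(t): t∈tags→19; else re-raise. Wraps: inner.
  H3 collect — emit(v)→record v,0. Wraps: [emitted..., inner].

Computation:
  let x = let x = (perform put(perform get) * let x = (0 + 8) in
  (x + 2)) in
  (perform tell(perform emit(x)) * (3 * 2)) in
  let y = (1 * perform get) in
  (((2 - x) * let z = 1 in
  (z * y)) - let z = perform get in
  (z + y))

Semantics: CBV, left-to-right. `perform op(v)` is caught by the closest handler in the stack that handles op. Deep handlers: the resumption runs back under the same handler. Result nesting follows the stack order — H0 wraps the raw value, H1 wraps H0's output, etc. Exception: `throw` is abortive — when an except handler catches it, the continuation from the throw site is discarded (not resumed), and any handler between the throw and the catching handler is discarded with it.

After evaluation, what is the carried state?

Step-by-step:
get @ H0 ⇒ 3
put(3) @ H0 ⇒ s:=3
emit(0) @ H3 ⇒ out+=0
tell(0) @ H1 ⇒ log+=0
get @ H0 ⇒ 3
get @ H0 ⇒ 3
H0 returns (0, 3)
H1 returns ((0, 3), (0))
H2 returns ((0, 3), (0))
H3 returns [0, ((0, 3), (0))]
= [0, ((0, 3), (0))]

Answer: 3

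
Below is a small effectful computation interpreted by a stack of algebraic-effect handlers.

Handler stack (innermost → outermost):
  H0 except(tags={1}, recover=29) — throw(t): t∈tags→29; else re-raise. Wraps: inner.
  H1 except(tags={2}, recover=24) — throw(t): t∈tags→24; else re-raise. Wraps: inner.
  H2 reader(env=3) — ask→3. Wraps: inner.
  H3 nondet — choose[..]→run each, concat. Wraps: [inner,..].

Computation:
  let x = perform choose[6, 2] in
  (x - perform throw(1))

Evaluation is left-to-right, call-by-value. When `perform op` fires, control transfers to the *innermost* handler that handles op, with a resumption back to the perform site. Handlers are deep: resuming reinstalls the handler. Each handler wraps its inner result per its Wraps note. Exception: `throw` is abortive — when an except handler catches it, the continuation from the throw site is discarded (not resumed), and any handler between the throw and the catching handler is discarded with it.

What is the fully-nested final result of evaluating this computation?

Evaluation trace:
choose[6, 2] @ H3
  branch[0] choose=6:
    throw(1) @ H0 caught ⇒ 29
    H1 returns 29
    H2 returns 29
    H3 returns [29]
  branch[1] choose=2:
    throw(1) @ H0 caught ⇒ 29
    H1 returns 29
    H2 returns 29
    H3 returns [29]
= [29, 29]

Answer: [29, 29]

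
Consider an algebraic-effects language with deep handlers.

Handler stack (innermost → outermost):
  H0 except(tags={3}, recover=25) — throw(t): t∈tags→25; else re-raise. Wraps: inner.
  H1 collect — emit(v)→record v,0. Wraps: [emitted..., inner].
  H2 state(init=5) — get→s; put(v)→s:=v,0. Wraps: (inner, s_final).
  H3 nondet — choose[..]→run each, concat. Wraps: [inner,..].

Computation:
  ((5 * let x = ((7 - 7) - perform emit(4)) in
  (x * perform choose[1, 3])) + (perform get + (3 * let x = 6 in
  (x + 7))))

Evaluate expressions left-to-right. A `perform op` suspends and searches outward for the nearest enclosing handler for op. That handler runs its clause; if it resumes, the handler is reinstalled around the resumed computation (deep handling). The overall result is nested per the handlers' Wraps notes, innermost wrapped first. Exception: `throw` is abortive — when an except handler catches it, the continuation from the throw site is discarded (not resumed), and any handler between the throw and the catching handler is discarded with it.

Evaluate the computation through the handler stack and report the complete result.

Answer: [([4, 44], 5), ([4, 44], 5)]

Working:
emit(4) @ H1 ⇒ out+=4
choose[1, 3] @ H3
  branch[0] choose=1:
    get @ H2 ⇒ 5
    H0 returns 44
    H1 returns [4, 44]
    H2 returns ([4, 44], 5)
    H3 returns [([4, 44], 5)]
  branch[1] choose=3:
    get @ H2 ⇒ 5
    H0 returns 44
    H1 returns [4, 44]
    H2 returns ([4, 44], 5)
    H3 returns [([4, 44], 5)]
= [([4, 44], 5), ([4, 44], 5)]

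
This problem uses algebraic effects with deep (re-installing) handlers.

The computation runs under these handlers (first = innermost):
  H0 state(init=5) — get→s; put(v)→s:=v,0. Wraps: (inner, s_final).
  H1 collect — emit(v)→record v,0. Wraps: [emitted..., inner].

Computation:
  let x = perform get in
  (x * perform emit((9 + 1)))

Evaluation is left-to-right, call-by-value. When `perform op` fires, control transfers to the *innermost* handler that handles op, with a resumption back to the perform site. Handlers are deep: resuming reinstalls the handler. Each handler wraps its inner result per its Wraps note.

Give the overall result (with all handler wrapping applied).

Answer: [10, (0, 5)]

Working:
get @ H0 ⇒ 5
emit(10) @ H1 ⇒ out+=10
H0 returns (0, 5)
H1 returns [10, (0, 5)]
= [10, (0, 5)]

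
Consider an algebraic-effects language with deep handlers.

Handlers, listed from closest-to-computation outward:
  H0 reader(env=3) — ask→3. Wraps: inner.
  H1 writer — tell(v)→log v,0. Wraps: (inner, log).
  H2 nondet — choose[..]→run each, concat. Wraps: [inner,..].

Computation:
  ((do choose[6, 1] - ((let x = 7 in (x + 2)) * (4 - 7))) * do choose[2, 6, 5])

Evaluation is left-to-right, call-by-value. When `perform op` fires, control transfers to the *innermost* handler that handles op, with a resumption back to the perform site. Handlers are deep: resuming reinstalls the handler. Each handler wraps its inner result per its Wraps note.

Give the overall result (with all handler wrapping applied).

Step-by-step:
choose[6, 1] @ H2
  branch[0] choose=6:
    choose[2, 6, 5] @ H2
      branch[0] choose=2:
        H0 returns 66
        H1 returns (66, ())
        H2 returns [(66, ())]
      branch[1] choose=6:
        H0 returns 198
        H1 returns (198, ())
        H2 returns [(198, ())]
      branch[2] choose=5:
        H0 returns 165
        H1 returns (165, ())
        H2 returns [(165, ())]
  branch[1] choose=1:
    choose[2, 6, 5] @ H2
      branch[0] choose=2:
        H0 returns 56
        H1 returns (56, ())
        H2 returns [(56, ())]
      branch[1] choose=6:
        H0 returns 168
        H1 returns (168, ())
        H2 returns [(168, ())]
      branch[2] choose=5:
        H0 returns 140
        H1 returns (140, ())
        H2 returns [(140, ())]
= [(66, ()), (198, ()), (165, ()), (56, ()), (168, ()), (140, ())]

Answer: [(66, ()), (198, ()), (165, ()), (56, ()), (168, ()), (140, ())]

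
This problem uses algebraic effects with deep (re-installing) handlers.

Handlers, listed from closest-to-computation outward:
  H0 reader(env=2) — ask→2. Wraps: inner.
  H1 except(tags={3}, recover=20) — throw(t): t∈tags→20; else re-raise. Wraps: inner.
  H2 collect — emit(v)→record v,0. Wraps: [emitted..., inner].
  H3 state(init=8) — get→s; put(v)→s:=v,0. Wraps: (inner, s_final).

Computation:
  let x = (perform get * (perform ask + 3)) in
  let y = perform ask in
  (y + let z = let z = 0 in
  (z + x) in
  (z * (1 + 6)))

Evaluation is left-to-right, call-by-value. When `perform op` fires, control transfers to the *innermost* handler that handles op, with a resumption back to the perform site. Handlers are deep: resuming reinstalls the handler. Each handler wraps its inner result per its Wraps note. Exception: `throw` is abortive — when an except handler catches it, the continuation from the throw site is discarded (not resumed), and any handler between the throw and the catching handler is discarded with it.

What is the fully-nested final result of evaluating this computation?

Working:
get @ H3 ⇒ 8
ask @ H0 ⇒ 2
ask @ H0 ⇒ 2
H0 returns 282
H1 returns 282
H2 returns [282]
H3 returns ([282], 8)
= ([282], 8)

Answer: ([282], 8)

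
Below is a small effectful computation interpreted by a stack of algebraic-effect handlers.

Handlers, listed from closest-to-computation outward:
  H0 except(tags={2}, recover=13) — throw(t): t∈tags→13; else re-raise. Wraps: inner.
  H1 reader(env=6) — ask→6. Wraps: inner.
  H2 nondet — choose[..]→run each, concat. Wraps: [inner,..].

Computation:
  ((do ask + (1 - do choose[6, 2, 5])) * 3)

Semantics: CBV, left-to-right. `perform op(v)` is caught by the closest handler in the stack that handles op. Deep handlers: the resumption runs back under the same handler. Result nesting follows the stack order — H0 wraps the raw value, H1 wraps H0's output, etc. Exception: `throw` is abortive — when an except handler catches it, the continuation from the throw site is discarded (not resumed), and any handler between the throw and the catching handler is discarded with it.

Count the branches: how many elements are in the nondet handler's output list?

Answer: 3

Working:
ask @ H1 ⇒ 6
choose[6, 2, 5] @ H2
  branch[0] choose=6:
    H0 returns 3
    H1 returns 3
    H2 returns [3]
  branch[1] choose=2:
    H0 returns 15
    H1 returns 15
    H2 returns [15]
  branch[2] choose=5:
    H0 returns 6
    H1 returns 6
    H2 returns [6]
= [3, 15, 6]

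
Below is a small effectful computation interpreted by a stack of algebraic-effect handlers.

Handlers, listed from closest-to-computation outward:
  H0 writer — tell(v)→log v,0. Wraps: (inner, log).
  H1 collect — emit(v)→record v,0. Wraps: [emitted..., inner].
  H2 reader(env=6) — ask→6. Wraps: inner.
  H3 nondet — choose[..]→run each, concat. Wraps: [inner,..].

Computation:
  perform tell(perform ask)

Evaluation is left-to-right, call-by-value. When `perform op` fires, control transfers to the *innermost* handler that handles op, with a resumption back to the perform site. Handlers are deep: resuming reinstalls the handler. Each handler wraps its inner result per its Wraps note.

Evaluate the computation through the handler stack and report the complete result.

Answer: [[(0, (6))]]

Evaluation trace:
ask @ H2 ⇒ 6
tell(6) @ H0 ⇒ log+=6
H0 returns (0, (6))
H1 returns [(0, (6))]
H2 returns [(0, (6))]
H3 returns [[(0, (6))]]
= [[(0, (6))]]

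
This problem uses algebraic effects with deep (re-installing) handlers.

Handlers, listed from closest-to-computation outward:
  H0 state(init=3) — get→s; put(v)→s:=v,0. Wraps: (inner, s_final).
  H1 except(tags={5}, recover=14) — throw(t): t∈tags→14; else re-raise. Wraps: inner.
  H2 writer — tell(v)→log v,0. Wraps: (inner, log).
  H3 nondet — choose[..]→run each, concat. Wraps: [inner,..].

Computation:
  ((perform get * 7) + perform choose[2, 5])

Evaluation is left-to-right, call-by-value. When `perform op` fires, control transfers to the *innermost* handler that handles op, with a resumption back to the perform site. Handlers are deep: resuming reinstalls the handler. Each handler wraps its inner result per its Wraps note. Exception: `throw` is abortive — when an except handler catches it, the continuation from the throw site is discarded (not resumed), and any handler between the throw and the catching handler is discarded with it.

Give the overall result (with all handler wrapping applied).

Working:
get @ H0 ⇒ 3
choose[2, 5] @ H3
  branch[0] choose=2:
    H0 returns (23, 3)
    H1 returns (23, 3)
    H2 returns ((23, 3), ())
    H3 returns [((23, 3), ())]
  branch[1] choose=5:
    H0 returns (26, 3)
    H1 returns (26, 3)
    H2 returns ((26, 3), ())
    H3 returns [((26, 3), ())]
= [((23, 3), ()), ((26, 3), ())]

Answer: [((23, 3), ()), ((26, 3), ())]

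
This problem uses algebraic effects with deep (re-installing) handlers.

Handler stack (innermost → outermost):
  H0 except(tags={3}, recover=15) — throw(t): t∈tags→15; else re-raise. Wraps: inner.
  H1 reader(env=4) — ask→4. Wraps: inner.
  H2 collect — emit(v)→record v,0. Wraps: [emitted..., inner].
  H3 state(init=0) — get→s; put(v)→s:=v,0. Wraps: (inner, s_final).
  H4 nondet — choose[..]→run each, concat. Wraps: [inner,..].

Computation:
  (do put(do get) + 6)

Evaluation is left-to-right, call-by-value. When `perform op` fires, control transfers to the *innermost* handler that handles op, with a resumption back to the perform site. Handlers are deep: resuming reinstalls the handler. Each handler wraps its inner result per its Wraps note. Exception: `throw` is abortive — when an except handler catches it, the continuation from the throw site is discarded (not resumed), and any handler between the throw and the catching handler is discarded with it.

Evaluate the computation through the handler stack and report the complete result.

Answer: [([6], 0)]

Evaluation trace:
get @ H3 ⇒ 0
put(0) @ H3 ⇒ s:=0
H0 returns 6
H1 returns 6
H2 returns [6]
H3 returns ([6], 0)
H4 returns [([6], 0)]
= [([6], 0)]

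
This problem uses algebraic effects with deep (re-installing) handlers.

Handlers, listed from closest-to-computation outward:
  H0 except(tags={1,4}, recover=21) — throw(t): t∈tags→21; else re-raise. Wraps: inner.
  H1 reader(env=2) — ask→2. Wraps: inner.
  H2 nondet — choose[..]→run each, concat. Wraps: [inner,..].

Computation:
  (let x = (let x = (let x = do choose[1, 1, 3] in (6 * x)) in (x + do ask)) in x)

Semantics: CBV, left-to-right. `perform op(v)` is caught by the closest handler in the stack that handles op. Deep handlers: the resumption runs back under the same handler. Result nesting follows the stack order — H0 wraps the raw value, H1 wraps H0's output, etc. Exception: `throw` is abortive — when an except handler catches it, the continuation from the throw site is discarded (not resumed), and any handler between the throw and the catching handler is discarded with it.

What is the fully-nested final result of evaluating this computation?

Answer: [8, 8, 20]

Evaluation trace:
choose[1, 1, 3] @ H2
  branch[0] choose=1:
    ask @ H1 ⇒ 2
    H0 returns 8
    H1 returns 8
    H2 returns [8]
  branch[1] choose=1:
    ask @ H1 ⇒ 2
    H0 returns 8
    H1 returns 8
    H2 returns [8]
  branch[2] choose=3:
    ask @ H1 ⇒ 2
    H0 returns 20
    H1 returns 20
    H2 returns [20]
= [8, 8, 20]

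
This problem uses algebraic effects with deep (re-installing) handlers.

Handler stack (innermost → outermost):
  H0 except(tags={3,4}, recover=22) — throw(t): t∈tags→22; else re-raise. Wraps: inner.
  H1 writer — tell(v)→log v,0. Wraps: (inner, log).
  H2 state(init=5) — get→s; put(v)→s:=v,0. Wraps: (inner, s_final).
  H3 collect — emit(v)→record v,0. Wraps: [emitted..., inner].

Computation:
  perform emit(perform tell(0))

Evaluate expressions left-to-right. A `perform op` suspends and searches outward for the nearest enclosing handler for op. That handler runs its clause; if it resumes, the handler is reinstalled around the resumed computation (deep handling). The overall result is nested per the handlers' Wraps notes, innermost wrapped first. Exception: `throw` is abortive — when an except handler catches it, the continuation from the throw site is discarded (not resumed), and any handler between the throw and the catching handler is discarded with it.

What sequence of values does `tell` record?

Answer: (0)

Step-by-step:
tell(0) @ H1 ⇒ log+=0
emit(0) @ H3 ⇒ out+=0
H0 returns 0
H1 returns (0, (0))
H2 returns ((0, (0)), 5)
H3 returns [0, ((0, (0)), 5)]
= [0, ((0, (0)), 5)]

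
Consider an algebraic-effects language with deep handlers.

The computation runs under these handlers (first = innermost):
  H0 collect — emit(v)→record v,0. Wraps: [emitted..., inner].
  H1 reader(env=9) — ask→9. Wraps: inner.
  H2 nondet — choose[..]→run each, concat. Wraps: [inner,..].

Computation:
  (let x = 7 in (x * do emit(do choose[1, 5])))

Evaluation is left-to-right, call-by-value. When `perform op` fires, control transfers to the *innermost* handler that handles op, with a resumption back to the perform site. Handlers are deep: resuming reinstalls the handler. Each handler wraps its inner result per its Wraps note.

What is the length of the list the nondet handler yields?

Answer: 2

Evaluation trace:
choose[1, 5] @ H2
  branch[0] choose=1:
    emit(1) @ H0 ⇒ out+=1
    H0 returns [1, 0]
    H1 returns [1, 0]
    H2 returns [[1, 0]]
  branch[1] choose=5:
    emit(5) @ H0 ⇒ out+=5
    H0 returns [5, 0]
    H1 returns [5, 0]
    H2 returns [[5, 0]]
= [[1, 0], [5, 0]]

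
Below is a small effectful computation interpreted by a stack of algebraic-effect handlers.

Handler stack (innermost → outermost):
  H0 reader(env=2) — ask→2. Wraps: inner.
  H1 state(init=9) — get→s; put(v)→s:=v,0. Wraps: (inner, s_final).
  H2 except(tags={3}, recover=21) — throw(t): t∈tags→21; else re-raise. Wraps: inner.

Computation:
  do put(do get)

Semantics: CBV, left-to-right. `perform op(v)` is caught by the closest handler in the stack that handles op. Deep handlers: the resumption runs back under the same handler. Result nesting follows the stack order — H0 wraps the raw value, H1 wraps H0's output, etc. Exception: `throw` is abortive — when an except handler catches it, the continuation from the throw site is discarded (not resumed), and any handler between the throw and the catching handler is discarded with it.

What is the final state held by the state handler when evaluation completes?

Working:
get @ H1 ⇒ 9
put(9) @ H1 ⇒ s:=9
H0 returns 0
H1 returns (0, 9)
H2 returns (0, 9)
= (0, 9)

Answer: 9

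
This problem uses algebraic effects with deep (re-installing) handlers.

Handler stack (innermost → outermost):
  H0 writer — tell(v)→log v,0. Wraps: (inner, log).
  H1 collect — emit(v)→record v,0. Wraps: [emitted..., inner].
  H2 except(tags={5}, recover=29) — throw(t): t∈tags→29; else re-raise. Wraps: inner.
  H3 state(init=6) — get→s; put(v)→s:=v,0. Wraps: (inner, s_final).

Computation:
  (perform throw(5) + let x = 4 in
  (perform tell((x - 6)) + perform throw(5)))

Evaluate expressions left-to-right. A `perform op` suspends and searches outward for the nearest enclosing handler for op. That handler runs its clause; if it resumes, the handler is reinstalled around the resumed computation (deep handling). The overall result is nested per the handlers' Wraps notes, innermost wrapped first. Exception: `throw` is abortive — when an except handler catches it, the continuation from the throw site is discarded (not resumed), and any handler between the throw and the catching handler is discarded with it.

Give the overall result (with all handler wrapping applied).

Evaluation trace:
throw(5) @ H2 caught ⇒ 29
H3 returns (29, 6)
= (29, 6)

Answer: (29, 6)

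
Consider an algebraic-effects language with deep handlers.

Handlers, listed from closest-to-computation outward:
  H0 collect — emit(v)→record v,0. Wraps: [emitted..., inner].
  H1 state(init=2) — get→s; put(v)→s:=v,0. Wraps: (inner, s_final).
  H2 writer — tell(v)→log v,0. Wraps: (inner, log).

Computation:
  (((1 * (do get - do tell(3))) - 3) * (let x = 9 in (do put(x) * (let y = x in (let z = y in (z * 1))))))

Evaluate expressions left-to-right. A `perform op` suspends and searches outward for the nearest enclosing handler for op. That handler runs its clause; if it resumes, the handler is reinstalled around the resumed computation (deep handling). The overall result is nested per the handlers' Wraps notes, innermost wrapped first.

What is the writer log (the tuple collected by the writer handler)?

Step-by-step:
get @ H1 ⇒ 2
tell(3) @ H2 ⇒ log+=3
put(9) @ H1 ⇒ s:=9
H0 returns [0]
H1 returns ([0], 9)
H2 returns (([0], 9), (3))
= (([0], 9), (3))

Answer: (3)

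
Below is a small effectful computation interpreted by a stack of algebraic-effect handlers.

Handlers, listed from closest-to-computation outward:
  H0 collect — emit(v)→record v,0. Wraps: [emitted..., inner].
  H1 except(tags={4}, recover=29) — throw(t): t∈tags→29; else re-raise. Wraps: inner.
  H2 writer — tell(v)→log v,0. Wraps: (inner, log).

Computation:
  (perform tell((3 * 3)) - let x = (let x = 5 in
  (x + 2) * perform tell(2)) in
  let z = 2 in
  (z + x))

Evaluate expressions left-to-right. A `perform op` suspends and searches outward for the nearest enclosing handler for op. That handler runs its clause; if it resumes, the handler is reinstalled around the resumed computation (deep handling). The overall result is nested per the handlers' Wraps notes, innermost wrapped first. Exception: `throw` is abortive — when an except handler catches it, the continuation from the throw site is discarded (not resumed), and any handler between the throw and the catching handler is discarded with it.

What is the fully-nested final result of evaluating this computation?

Evaluation trace:
tell(9) @ H2 ⇒ log+=9
tell(2) @ H2 ⇒ log+=2
H0 returns [-2]
H1 returns [-2]
H2 returns ([-2], (9, 2))
= ([-2], (9, 2))

Answer: ([-2], (9, 2))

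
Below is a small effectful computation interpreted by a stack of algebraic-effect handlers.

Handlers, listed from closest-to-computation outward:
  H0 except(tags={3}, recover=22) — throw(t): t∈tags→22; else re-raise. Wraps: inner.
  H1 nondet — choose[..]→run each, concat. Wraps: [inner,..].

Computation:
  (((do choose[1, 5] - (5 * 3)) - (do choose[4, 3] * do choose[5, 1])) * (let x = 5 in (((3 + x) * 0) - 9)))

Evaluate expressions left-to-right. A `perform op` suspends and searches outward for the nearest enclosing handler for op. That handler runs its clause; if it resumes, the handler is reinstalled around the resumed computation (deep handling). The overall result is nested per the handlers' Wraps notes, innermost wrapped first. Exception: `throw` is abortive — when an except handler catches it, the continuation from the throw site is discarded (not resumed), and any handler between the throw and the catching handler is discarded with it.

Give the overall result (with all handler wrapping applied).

Step-by-step:
choose[1, 5] @ H1
  branch[0] choose=1:
    choose[4, 3] @ H1
      branch[0] choose=4:
        choose[5, 1] @ H1
          branch[0] choose=5:
            H0 returns 306
            H1 returns [306]
          branch[1] choose=1:
            H0 returns 162
            H1 returns [162]
      branch[1] choose=3:
        choose[5, 1] @ H1
          branch[0] choose=5:
            H0 returns 261
            H1 returns [261]
          branch[1] choose=1:
            H0 returns 153
            H1 returns [153]
  branch[1] choose=5:
    choose[4, 3] @ H1
      branch[0] choose=4:
        choose[5, 1] @ H1
          branch[0] choose=5:
            H0 returns 270
            H1 returns [270]
          branch[1] choose=1:
            H0 returns 126
            H1 returns [126]
      branch[1] choose=3:
        choose[5, 1] @ H1
          branch[0] choose=5:
            H0 returns 225
            H1 returns [225]
          branch[1] choose=1:
            H0 returns 117
            H1 returns [117]
= [306, 162, 261, 153, 270, 126, 225, 117]

Answer: [306, 162, 261, 153, 270, 126, 225, 117]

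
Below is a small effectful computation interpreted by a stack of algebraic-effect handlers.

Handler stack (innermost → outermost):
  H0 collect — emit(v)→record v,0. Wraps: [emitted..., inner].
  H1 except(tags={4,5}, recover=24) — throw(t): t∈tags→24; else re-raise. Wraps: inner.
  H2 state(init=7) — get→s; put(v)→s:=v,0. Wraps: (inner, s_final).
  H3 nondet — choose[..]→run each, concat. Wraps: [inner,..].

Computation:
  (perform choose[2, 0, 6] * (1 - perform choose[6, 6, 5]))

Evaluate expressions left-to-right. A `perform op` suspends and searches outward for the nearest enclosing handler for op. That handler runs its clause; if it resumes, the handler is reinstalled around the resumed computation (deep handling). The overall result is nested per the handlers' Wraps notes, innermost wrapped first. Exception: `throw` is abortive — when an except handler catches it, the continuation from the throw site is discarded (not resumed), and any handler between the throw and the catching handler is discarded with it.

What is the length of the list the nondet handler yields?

Answer: 9

Working:
choose[2, 0, 6] @ H3
  branch[0] choose=2:
    choose[6, 6, 5] @ H3
      branch[0] choose=6:
        H0 returns [-10]
        H1 returns [-10]
        H2 returns ([-10], 7)
        H3 returns [([-10], 7)]
      branch[1] choose=6:
        H0 returns [-10]
        H1 returns [-10]
        H2 returns ([-10], 7)
        H3 returns [([-10], 7)]
      branch[2] choose=5:
        H0 returns [-8]
        H1 returns [-8]
        H2 returns ([-8], 7)
        H3 returns [([-8], 7)]
  branch[1] choose=0:
    choose[6, 6, 5] @ H3
      branch[0] choose=6:
        H0 returns [0]
        H1 returns [0]
        H2 returns ([0], 7)
        H3 returns [([0], 7)]
      branch[1] choose=6:
        H0 returns [0]
        H1 returns [0]
        H2 returns ([0], 7)
        H3 returns [([0], 7)]
      branch[2] choose=5:
        H0 returns [0]
        H1 returns [0]
        H2 returns ([0], 7)
        H3 returns [([0], 7)]
  branch[2] choose=6:
    choose[6, 6, 5] @ H3
      branch[0] choose=6:
        H0 returns [-30]
        H1 returns [-30]
        H2 returns ([-30], 7)
        H3 returns [([-30], 7)]
      branch[1] choose=6:
        H0 returns [-30]
        H1 returns [-30]
        H2 returns ([-30], 7)
        H3 returns [([-30], 7)]
      branch[2] choose=5:
        H0 returns [-24]
        H1 returns [-24]
        H2 returns ([-24], 7)
        H3 returns [([-24], 7)]
= [([-10], 7), ([-10], 7), ([-8], 7), ([0], 7), ([0], 7), ([0], 7), ([-30], 7), ([-30], 7), ([-24], 7)]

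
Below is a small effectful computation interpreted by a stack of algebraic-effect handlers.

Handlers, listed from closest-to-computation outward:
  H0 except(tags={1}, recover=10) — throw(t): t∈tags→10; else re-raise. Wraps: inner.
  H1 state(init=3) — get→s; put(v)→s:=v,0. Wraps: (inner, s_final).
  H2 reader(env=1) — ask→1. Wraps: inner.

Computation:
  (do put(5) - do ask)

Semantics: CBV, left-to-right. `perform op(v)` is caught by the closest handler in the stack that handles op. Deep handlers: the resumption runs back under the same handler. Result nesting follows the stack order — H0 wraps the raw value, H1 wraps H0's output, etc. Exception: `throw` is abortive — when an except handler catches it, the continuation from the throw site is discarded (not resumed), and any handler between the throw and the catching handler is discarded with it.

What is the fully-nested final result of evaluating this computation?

Evaluation trace:
put(5) @ H1 ⇒ s:=5
ask @ H2 ⇒ 1
H0 returns -1
H1 returns (-1, 5)
H2 returns (-1, 5)
= (-1, 5)

Answer: (-1, 5)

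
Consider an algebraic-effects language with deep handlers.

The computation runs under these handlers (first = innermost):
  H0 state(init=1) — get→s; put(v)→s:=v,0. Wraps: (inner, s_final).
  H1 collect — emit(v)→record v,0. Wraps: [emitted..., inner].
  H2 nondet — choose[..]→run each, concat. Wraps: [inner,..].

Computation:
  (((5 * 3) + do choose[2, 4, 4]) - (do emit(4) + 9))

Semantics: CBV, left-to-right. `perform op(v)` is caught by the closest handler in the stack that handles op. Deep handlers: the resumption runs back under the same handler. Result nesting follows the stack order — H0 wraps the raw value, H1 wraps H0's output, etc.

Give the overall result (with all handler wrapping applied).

Answer: [[4, (8, 1)], [4, (10, 1)], [4, (10, 1)]]

Step-by-step:
choose[2, 4, 4] @ H2
  branch[0] choose=2:
    emit(4) @ H1 ⇒ out+=4
    H0 returns (8, 1)
    H1 returns [4, (8, 1)]
    H2 returns [[4, (8, 1)]]
  branch[1] choose=4:
    emit(4) @ H1 ⇒ out+=4
    H0 returns (10, 1)
    H1 returns [4, (10, 1)]
    H2 returns [[4, (10, 1)]]
  branch[2] choose=4:
    emit(4) @ H1 ⇒ out+=4
    H0 returns (10, 1)
    H1 returns [4, (10, 1)]
    H2 returns [[4, (10, 1)]]
= [[4, (8, 1)], [4, (10, 1)], [4, (10, 1)]]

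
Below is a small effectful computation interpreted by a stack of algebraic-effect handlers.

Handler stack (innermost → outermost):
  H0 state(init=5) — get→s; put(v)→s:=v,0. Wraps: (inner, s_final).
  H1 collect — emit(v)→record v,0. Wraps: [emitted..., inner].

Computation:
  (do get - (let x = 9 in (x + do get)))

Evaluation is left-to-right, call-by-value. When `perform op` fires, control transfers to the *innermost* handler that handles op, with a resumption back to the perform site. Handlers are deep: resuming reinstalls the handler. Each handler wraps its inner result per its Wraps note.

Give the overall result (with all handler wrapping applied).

Evaluation trace:
get @ H0 ⇒ 5
get @ H0 ⇒ 5
H0 returns (-9, 5)
H1 returns [(-9, 5)]
= [(-9, 5)]

Answer: [(-9, 5)]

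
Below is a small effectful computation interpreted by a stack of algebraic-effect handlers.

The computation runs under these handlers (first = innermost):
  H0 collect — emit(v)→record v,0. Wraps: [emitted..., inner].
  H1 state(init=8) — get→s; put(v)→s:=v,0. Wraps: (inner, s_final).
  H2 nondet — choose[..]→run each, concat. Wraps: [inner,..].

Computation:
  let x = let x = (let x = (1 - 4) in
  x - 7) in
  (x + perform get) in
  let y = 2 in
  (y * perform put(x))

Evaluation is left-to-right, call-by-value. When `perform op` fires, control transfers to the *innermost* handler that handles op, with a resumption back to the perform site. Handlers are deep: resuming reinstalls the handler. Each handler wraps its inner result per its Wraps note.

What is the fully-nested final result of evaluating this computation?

Answer: [([0], -2)]

Evaluation trace:
get @ H1 ⇒ 8
put(-2) @ H1 ⇒ s:=-2
H0 returns [0]
H1 returns ([0], -2)
H2 returns [([0], -2)]
= [([0], -2)]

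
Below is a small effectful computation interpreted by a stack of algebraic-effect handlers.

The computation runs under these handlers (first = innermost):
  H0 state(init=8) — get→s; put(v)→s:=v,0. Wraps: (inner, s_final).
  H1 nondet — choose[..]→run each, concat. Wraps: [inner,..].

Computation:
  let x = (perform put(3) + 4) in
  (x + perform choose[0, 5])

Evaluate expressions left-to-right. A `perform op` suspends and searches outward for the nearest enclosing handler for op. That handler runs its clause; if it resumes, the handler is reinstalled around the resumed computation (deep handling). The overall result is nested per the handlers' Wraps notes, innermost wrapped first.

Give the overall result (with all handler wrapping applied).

Answer: [(4, 3), (9, 3)]

Evaluation trace:
put(3) @ H0 ⇒ s:=3
choose[0, 5] @ H1
  branch[0] choose=0:
    H0 returns (4, 3)
    H1 returns [(4, 3)]
  branch[1] choose=5:
    H0 returns (9, 3)
    H1 returns [(9, 3)]
= [(4, 3), (9, 3)]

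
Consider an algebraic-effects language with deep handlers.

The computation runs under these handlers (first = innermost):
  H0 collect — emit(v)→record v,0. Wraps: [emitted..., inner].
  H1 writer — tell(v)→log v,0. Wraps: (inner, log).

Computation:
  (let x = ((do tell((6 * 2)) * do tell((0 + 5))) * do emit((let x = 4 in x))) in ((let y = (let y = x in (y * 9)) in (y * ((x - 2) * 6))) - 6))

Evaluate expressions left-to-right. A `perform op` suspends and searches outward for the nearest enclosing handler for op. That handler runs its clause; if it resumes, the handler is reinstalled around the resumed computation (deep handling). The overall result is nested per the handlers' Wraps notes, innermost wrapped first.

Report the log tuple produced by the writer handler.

Answer: (12, 5)

Evaluation trace:
tell(12) @ H1 ⇒ log+=12
tell(5) @ H1 ⇒ log+=5
emit(4) @ H0 ⇒ out+=4
H0 returns [4, -6]
H1 returns ([4, -6], (12, 5))
= ([4, -6], (12, 5))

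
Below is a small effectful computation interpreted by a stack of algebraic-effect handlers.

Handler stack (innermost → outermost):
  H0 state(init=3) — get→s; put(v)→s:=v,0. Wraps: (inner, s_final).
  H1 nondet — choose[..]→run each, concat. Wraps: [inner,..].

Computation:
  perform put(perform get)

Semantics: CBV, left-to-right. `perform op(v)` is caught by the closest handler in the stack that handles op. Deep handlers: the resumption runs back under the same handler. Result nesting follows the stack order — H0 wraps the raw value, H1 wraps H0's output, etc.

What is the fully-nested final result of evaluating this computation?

Step-by-step:
get @ H0 ⇒ 3
put(3) @ H0 ⇒ s:=3
H0 returns (0, 3)
H1 returns [(0, 3)]
= [(0, 3)]

Answer: [(0, 3)]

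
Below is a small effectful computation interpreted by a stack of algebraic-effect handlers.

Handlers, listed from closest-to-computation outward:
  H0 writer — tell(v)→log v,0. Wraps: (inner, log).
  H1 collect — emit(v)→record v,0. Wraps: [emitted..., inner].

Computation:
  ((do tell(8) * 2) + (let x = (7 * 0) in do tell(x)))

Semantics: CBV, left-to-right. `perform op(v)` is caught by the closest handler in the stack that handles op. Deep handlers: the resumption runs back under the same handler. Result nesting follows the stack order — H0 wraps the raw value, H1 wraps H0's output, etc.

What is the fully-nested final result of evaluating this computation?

Evaluation trace:
tell(8) @ H0 ⇒ log+=8
tell(0) @ H0 ⇒ log+=0
H0 returns (0, (8, 0))
H1 returns [(0, (8, 0))]
= [(0, (8, 0))]

Answer: [(0, (8, 0))]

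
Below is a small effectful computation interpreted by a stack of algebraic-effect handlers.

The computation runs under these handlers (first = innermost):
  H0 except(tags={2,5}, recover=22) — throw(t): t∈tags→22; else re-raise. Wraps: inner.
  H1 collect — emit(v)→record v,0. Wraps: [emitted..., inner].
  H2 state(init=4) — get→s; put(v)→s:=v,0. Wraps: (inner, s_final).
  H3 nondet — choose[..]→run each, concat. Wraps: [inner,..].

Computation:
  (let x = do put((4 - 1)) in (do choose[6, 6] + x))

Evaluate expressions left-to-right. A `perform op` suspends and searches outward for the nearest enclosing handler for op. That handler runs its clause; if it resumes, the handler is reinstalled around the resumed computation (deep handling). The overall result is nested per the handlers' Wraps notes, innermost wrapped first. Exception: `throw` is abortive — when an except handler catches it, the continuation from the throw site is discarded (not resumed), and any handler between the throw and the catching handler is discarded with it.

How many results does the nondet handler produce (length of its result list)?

Working:
put(3) @ H2 ⇒ s:=3
choose[6, 6] @ H3
  branch[0] choose=6:
    H0 returns 6
    H1 returns [6]
    H2 returns ([6], 3)
    H3 returns [([6], 3)]
  branch[1] choose=6:
    H0 returns 6
    H1 returns [6]
    H2 returns ([6], 3)
    H3 returns [([6], 3)]
= [([6], 3), ([6], 3)]

Answer: 2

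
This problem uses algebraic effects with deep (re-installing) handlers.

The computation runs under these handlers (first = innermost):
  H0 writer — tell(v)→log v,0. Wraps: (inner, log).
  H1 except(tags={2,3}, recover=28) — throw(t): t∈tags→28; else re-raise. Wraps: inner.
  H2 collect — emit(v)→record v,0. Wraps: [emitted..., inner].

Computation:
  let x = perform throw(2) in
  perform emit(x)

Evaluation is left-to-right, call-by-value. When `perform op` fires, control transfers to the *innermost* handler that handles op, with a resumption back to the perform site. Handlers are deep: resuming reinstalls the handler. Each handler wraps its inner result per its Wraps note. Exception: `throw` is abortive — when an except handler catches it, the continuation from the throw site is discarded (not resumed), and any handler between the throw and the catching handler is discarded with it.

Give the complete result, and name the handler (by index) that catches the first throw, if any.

Answer: [28] ; first throw caught by: H1

Working:
throw(2) @ H1 caught ⇒ 28
H2 returns [28]
= [28]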